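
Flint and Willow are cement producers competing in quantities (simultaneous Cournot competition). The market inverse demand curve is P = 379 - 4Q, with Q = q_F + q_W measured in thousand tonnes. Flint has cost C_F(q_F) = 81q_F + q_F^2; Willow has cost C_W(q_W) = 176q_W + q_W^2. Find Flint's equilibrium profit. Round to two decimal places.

Flint's profit: π_F = (379 - 4Q)q_F - (81q_F + q_F²). Setting ∂π_F/∂q_F = 0: 298 - 10q_F - 4(q_W) = 0.
Willow's profit: π_W = (379 - 4Q)q_W - (176q_W + q_W²). Setting ∂π_W/∂q_W = 0: 203 - 10q_W - 4(q_F) = 0.
So q_F = (298 - 4q_W)/10 and q_W = (203 - 4q_F)/10.
Substituting one into the other gives q_F = 542/21 and q_W = 419/42.
Price P = 379 - 4·(501/14) = 1651/7.
Flint's profit: (1651/7)·(542/21) - 81·(542/21) - (542/21)² = 3330.6576.

3330.66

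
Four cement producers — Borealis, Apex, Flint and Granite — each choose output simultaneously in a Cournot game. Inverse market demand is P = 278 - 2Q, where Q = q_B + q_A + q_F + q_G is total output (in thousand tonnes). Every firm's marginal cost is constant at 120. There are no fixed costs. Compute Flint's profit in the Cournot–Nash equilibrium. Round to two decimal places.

499.28

A representative firm's profit is π_i = q_i(278 - 2Q) - 120q_i.
First-order condition (treating rivals' output as given): 158 - 4q_i - 2·Σ_{j≠i} q_j = 0.
With identical firms every q_j equals q_i, so Σ_{j≠i} q_j = 3q_i and 158 = 10q_i, giving q_i = 79/5.
Price P = 278 - 2·(316/5) = 758/5.
Flint's profit: (758/5 - 120)·(79/5) = 499.2800.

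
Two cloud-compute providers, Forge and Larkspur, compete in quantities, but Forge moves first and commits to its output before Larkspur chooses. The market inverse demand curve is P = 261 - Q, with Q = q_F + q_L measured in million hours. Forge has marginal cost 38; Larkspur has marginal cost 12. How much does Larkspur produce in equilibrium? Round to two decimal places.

75.25

Solve by backward induction. Given q_F, the follower Larkspur maximises π_L = (261 - q_F - q_L)q_L - 12q_L.
Setting the follower's marginal profit to zero, 249 - q_F - 2q_L = 0, i.e. q_L = (249 - q_F)/2.
Forge substitutes q_L(q_F) into its own profit: π_F = q_F(261 - q_F - (249 - q_F)/2) - 38q_F = (273/2 - (1/2)q_F)q_F - 38q_F.
Leader FOC: 197/2 - q_F = 0, so q_F = 197/2.
Then q_L = (249 - 197/2)/2 = 301/4.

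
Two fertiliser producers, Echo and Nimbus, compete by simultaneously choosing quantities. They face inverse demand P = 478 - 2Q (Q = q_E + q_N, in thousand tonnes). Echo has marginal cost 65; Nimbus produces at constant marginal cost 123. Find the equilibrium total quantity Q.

Echo's profit: π_E = (478 - 2Q)q_E - (65q_E). Setting ∂π_E/∂q_E = 0: 413 - 4q_E - 2(q_N) = 0.
Nimbus's profit: π_N = (478 - 2Q)q_N - (123q_N). Setting ∂π_N/∂q_N = 0: 355 - 4q_N - 2(q_E) = 0.
Best responses: q_E = (413 - 2q_N)/4, q_N = (355 - 2q_E)/4.
Solving the pair: q_E = 157/2, q_N = 99/2.
Total output Q = 157/2 + 99/2 = 128.

128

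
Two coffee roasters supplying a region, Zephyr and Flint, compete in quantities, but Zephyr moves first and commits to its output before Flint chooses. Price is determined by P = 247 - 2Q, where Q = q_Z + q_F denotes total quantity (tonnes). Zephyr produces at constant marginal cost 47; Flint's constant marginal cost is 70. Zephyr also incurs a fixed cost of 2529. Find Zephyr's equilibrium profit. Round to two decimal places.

579.06

Solve by backward induction. Given q_Z, the follower Flint maximises π_F = (247 - 2q_Z - 2q_F)q_F - 70q_F.
∂π_F/∂q_F = 177 - 2q_Z - 4q_F = 0 gives the reaction function q_F = (177 - 2q_Z)/4.
The leader anticipates this reaction. Substituting into P = 247 - 2Q gives P = 317/2 - q_Z, so π_Z = (317/2 - q_Z)q_Z - 47q_Z.
The leader's first-order condition 223/2 - 2q_Z = 0 yields q_Z = 223/4.
Then q_F = (177 - 2·(223/4))/4 = 131/8.
Price P = 247 - 2·(577/8) = 411/4.
Zephyr's profit: (411/4 - 47)·(223/4) - 2529 = 579.0625.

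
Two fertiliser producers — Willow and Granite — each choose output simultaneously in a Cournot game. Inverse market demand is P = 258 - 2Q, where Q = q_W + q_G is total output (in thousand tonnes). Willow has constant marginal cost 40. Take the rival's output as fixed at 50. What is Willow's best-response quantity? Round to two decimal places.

29.50

With the rival's output fixed at 50, Willow's profit is π_W = (258 - 2·50 - 2q_W)q_W - (40q_W) = (158 - 2q_W)q_W - (40q_W).
∂π_W/∂q_W = 118 - 4q_W = 0, so q_W = 59/2.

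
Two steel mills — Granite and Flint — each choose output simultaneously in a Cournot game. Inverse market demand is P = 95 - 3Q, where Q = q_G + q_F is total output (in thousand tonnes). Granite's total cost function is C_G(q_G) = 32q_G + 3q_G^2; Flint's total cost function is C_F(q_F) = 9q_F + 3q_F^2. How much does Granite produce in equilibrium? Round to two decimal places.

3.69

Granite's profit: π_G = (95 - 3Q)q_G - (32q_G + 3q_G²). Setting ∂π_G/∂q_G = 0: 63 - 12q_G - 3(q_F) = 0.
Flint's first-order condition: 86 - 12q_F - 3(q_G) = 0.
Best responses: q_G = (63 - 3q_F)/12, q_F = (86 - 3q_G)/12.
Substituting one into the other gives q_G = 166/45 and q_F = 281/45.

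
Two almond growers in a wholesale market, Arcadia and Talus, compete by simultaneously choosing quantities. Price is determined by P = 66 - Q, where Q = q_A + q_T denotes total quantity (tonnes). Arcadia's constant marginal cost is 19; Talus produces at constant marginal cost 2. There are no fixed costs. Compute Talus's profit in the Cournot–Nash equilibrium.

Arcadia's profit: π_A = (66 - Q)q_A - (19q_A). Setting ∂π_A/∂q_A = 0: 47 - 2q_A - (q_T) = 0.
Talus's profit: π_T = (66 - Q)q_T - (2q_T). Setting ∂π_T/∂q_T = 0: 64 - 2q_T - (q_A) = 0.
Best responses: q_A = (47 - q_T)/2, q_T = (64 - q_A)/2.
Solving the pair: q_A = 10, q_T = 27.
Price P = 66 - 37 = 29.
Talus's profit: (29 - 2)·27 = 729.

729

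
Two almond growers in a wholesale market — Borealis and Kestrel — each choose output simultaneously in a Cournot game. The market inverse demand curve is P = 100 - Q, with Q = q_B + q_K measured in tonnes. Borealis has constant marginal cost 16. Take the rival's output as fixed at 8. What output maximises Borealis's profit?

With the rival's output fixed at 8, Borealis's profit is π_B = (100 - 8 - q_B)q_B - (16q_B) = (92 - q_B)q_B - (16q_B).
∂π_B/∂q_B = 76 - 2q_B = 0, so q_B = 38.

38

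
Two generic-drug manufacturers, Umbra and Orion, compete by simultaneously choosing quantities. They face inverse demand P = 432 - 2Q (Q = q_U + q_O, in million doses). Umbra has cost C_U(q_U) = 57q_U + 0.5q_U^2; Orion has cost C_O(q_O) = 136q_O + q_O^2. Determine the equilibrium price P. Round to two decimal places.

Umbra's profit: π_U = (432 - 2Q)q_U - (57q_U + (1/2)q_U²). Setting ∂π_U/∂q_U = 0: 375 - 5q_U - 2(q_O) = 0.
Orion's profit: π_O = (432 - 2Q)q_O - (136q_O + q_O²). Setting ∂π_O/∂q_O = 0: 296 - 6q_O - 2(q_U) = 0.
Rearranging gives the reaction functions q_U = (375 - 2q_O)/5 and q_O = (296 - 2q_U)/6.
Solving the pair: q_U = 829/13, q_O = 365/13.
Total output Q = 1194/13, so price P = 432 - 2·(1194/13) = 248.3077.

248.31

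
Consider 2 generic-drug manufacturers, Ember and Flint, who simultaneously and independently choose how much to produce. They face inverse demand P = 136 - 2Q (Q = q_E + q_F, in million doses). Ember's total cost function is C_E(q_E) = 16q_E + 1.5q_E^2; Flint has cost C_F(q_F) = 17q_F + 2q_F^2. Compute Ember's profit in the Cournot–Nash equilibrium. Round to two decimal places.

Ember's profit: π_E = (136 - 2Q)q_E - (16q_E + (3/2)q_E²). Setting ∂π_E/∂q_E = 0: 120 - 7q_E - 2(q_F) = 0.
Flint's profit: π_F = (136 - 2Q)q_F - (17q_F + 2q_F²). Setting ∂π_F/∂q_F = 0: 119 - 8q_F - 2(q_E) = 0.
So q_E = (120 - 2q_F)/7 and q_F = (119 - 2q_E)/8.
Solving the pair: q_E = 361/26, q_F = 593/52.
Price P = 136 - 2·(1315/52) = 85.4231.
Ember's profit: 85.4231·(361/26) - 16·(361/26) - (3/2)(361/26)² = 674.7389.

674.74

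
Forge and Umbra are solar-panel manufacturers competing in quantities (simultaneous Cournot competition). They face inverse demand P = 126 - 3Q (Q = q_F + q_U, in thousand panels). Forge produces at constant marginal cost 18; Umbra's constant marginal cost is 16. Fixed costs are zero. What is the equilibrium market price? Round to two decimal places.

Forge's profit: π_F = (126 - 3Q)q_F - (18q_F). Setting ∂π_F/∂q_F = 0: 108 - 6q_F - 3(q_U) = 0.
Umbra's profit: π_U = (126 - 3Q)q_U - (16q_U). Setting ∂π_U/∂q_U = 0: 110 - 6q_U - 3(q_F) = 0.
Rearranging gives the reaction functions q_F = (108 - 3q_U)/6 and q_U = (110 - 3q_F)/6.
Solving the pair: q_F = 106/9, q_U = 112/9.
Total output Q = 218/9, so price P = 126 - 3·(218/9) = 160/3.

53.33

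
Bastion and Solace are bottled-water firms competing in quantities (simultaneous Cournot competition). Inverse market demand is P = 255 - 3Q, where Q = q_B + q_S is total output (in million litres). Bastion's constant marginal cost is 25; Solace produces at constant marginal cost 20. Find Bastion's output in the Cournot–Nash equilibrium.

Bastion's profit: π_B = (255 - 3Q)q_B - (25q_B). Setting ∂π_B/∂q_B = 0: 230 - 6q_B - 3(q_S) = 0.
Solace's profit: π_S = (255 - 3Q)q_S - (20q_S). Setting ∂π_S/∂q_S = 0: 235 - 6q_S - 3(q_B) = 0.
Best responses: q_B = (230 - 3q_S)/6, q_S = (235 - 3q_B)/6.
Solving the pair: q_B = 25, q_S = 80/3.

25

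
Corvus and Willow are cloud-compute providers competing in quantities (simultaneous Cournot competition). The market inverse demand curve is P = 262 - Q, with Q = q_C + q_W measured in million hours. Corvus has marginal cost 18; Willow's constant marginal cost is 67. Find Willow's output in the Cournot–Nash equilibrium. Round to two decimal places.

Corvus's profit: π_C = (262 - Q)q_C - (18q_C). Setting ∂π_C/∂q_C = 0: 244 - 2q_C - (q_W) = 0.
Willow's first-order condition: 195 - 2q_W - (q_C) = 0.
So q_C = (244 - q_W)/2 and q_W = (195 - q_C)/2.
Solving the pair: q_C = 293/3, q_W = 146/3.

48.67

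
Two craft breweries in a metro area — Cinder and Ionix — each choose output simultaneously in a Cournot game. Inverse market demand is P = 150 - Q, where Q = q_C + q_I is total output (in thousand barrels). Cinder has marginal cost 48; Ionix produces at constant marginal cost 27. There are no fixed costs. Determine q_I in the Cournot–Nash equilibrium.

48

Cinder's profit: π_C = (150 - Q)q_C - (48q_C). Setting ∂π_C/∂q_C = 0: 102 - 2q_C - (q_I) = 0.
Ionix's first-order condition: 123 - 2q_I - (q_C) = 0.
Rearranging gives the reaction functions q_C = (102 - q_I)/2 and q_I = (123 - q_C)/2.
Solving the pair: q_C = 27, q_I = 48.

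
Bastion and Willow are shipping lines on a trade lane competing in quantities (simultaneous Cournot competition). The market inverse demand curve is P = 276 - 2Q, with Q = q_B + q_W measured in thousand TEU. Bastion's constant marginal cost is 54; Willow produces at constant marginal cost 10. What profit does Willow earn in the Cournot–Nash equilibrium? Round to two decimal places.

Bastion's profit: π_B = (276 - 2Q)q_B - (54q_B). Setting ∂π_B/∂q_B = 0: 222 - 4q_B - 2(q_W) = 0.
Willow's first-order condition: 266 - 4q_W - 2(q_B) = 0.
Rearranging gives the reaction functions q_B = (222 - 2q_W)/4 and q_W = (266 - 2q_B)/4.
Solving the pair: q_B = 89/3, q_W = 155/3.
Price P = 276 - 2·(244/3) = 340/3.
Willow's profit: (340/3 - 10)·(155/3) = 5338.8889.

5338.89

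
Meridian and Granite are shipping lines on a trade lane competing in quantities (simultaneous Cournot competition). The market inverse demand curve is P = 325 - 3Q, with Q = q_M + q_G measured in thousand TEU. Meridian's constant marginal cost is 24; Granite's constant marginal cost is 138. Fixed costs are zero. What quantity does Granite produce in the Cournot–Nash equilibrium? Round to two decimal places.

8.11

Meridian's profit: π_M = (325 - 3Q)q_M - (24q_M). Setting ∂π_M/∂q_M = 0: 301 - 6q_M - 3(q_G) = 0.
Granite's profit: π_G = (325 - 3Q)q_G - (138q_G). Setting ∂π_G/∂q_G = 0: 187 - 6q_G - 3(q_M) = 0.
Best responses: q_M = (301 - 3q_G)/6, q_G = (187 - 3q_M)/6.
Solving the pair: q_M = 415/9, q_G = 73/9.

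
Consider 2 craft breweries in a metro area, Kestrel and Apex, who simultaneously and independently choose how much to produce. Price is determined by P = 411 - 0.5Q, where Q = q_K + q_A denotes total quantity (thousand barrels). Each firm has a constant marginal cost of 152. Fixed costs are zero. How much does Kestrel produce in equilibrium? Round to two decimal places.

A representative firm's profit is π_i = q_i(411 - 0.5Q) - 152q_i.
Setting ∂π_i/∂q_i = 0 with rivals' quantities fixed: 259 - q_i - (1/2)q_j = 0.
With identical firms every q_j equals q_i, so q_j = q_i and 259 = (3/2)q_i, giving q_i = 518/3.

172.67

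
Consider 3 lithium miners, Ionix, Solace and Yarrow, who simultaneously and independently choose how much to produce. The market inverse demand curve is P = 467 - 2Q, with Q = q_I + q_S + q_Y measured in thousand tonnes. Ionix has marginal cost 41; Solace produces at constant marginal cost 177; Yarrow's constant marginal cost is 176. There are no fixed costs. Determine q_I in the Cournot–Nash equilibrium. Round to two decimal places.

Ionix's profit: π_I = (467 - 2Q)q_I - (41q_I). Setting ∂π_I/∂q_I = 0: 426 - 4q_I - 2(q_S + q_Y) = 0.
Solace's first-order condition: 290 - 4q_S - 2(q_I + q_Y) = 0.
Yarrow's first-order condition: 291 - 4q_Y - 2(q_I + q_S) = 0.
Summing all 3 equations gives 1007 − 8Q = 0, hence Q = 1007/8.
Back-substituting: q_I = (426 − 1007/4)/2 = 697/8, q_S = (290 − 1007/4)/2 = 153/8, q_Y = (291 − 1007/4)/2 = 157/8.

87.13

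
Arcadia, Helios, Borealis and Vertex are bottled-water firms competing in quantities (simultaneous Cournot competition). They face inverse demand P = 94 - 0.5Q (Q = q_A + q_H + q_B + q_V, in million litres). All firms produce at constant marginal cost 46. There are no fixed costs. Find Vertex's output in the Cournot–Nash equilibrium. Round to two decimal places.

19.20

Each firm earns π_i = (94 - 0.5Q)q_i - 46q_i.
Setting ∂π_i/∂q_i = 0 with rivals' quantities fixed: 48 - q_i - (1/2)·Σ_{j≠i} q_j = 0.
With identical firms every q_j equals q_i, so Σ_{j≠i} q_j = 3q_i and 48 = (5/2)q_i, giving q_i = 96/5.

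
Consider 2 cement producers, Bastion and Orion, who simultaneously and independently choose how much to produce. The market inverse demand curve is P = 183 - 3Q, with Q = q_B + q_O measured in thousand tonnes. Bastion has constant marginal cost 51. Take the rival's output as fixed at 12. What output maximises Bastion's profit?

16

With the rival's output fixed at 12, Bastion's profit is π_B = (183 - 3·12 - 3q_B)q_B - (51q_B) = (147 - 3q_B)q_B - (51q_B).
∂π_B/∂q_B = 96 - 6q_B = 0, so q_B = 16.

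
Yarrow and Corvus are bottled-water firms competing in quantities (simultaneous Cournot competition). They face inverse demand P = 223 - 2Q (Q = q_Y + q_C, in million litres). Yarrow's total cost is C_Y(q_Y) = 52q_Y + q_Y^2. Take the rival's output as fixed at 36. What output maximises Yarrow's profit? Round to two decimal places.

With the rival's output fixed at 36, Yarrow's profit is π_Y = (223 - 2·36 - 2q_Y)q_Y - (52q_Y + q_Y²) = (151 - 2q_Y)q_Y - (52q_Y + q_Y²).
∂π_Y/∂q_Y = 99 - 6q_Y = 0, so q_Y = 33/2.

16.50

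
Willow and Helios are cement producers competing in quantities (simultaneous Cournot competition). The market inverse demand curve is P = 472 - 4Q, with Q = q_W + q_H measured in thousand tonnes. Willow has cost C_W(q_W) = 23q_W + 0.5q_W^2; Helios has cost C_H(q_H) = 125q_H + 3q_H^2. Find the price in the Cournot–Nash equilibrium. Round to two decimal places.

245.64

Willow's profit: π_W = (472 - 4Q)q_W - (23q_W + (1/2)q_W²). Setting ∂π_W/∂q_W = 0: 449 - 9q_W - 4(q_H) = 0.
Helios's first-order condition: 347 - 14q_H - 4(q_W) = 0.
Best responses: q_W = (449 - 4q_H)/9, q_H = (347 - 4q_W)/14.
Solving the pair: q_W = 44.5273, q_H = 1327/110.
Total output Q = 1245/22, so price P = 472 - 4·(1245/22) = 245.6364.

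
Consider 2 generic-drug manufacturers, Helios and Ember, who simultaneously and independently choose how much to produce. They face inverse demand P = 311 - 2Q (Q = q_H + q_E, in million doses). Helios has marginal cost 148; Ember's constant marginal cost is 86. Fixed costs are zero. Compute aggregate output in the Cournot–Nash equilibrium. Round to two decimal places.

Helios's profit: π_H = (311 - 2Q)q_H - (148q_H). Setting ∂π_H/∂q_H = 0: 163 - 4q_H - 2(q_E) = 0.
Ember's first-order condition: 225 - 4q_E - 2(q_H) = 0.
So q_H = (163 - 2q_E)/4 and q_E = (225 - 2q_H)/4.
Solving the pair: q_H = 101/6, q_E = 287/6.
Total output Q = 101/6 + 287/6 = 194/3.

64.67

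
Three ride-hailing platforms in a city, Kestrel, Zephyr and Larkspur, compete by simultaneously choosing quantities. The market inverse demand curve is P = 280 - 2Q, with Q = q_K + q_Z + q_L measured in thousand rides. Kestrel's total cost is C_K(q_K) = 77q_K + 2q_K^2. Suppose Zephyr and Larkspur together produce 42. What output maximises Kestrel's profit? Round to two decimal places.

With rivals' combined output fixed at 42, Kestrel's profit is π_K = (280 - 2·42 - 2q_K)q_K - (77q_K + 2q_K²) = (196 - 2q_K)q_K - (77q_K + 2q_K²).
∂π_K/∂q_K = 119 - 8q_K = 0, so q_K = 119/8.

14.88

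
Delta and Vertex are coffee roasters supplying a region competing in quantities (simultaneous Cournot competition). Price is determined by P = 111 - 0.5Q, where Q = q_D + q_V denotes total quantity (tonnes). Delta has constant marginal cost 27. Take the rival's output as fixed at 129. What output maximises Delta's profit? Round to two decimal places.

19.50

With the rival's output fixed at 129, Delta's profit is π_D = (111 - (1/2)·129 - (1/2)q_D)q_D - (27q_D) = (93/2 - (1/2)q_D)q_D - (27q_D).
∂π_D/∂q_D = 39/2 - q_D = 0, so q_D = 39/2.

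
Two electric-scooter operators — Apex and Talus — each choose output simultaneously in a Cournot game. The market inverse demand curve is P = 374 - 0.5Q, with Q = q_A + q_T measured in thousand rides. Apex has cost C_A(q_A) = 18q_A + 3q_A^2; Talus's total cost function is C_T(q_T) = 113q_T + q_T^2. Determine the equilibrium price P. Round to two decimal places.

Apex's profit: π_A = (374 - 0.5Q)q_A - (18q_A + 3q_A²). Setting ∂π_A/∂q_A = 0: 356 - 7q_A - (1/2)(q_T) = 0.
Talus's profit: π_T = (374 - 0.5Q)q_T - (113q_T + q_T²). Setting ∂π_T/∂q_T = 0: 261 - 3q_T - (1/2)(q_A) = 0.
Rearranging gives the reaction functions q_A = (356 - (1/2)q_T)/7 and q_T = (261 - (1/2)q_A)/3.
Solving the pair: q_A = 45.1807, q_T = 79.4699.
Total output Q = 124.6506, so price P = 374 - (1/2)·124.6506 = 311.6747.

311.67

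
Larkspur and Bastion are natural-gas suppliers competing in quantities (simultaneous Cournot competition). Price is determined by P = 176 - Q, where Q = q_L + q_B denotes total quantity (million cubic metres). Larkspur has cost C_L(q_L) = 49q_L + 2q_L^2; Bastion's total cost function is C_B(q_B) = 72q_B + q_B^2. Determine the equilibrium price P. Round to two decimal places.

136.83

Larkspur's profit: π_L = (176 - Q)q_L - (49q_L + 2q_L²). Setting ∂π_L/∂q_L = 0: 127 - 6q_L - (q_B) = 0.
Bastion's first-order condition: 104 - 4q_B - (q_L) = 0.
So q_L = (127 - q_B)/6 and q_B = (104 - q_L)/4.
Substituting one into the other gives q_L = 404/23 and q_B = 497/23.
Total output Q = 901/23, so price P = 176 - 901/23 = 136.8261.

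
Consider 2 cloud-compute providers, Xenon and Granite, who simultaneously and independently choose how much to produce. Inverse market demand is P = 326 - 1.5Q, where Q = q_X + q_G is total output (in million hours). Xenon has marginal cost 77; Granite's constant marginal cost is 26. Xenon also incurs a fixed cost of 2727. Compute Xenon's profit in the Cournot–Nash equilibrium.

177

Xenon's profit: π_X = (326 - 1.5Q)q_X - (77q_X). Setting ∂π_X/∂q_X = 0: 249 - 3q_X - (3/2)(q_G) = 0.
Granite's profit: π_G = (326 - 1.5Q)q_G - (26q_G). Setting ∂π_G/∂q_G = 0: 300 - 3q_G - (3/2)(q_X) = 0.
Best responses: q_X = (249 - (3/2)q_G)/3, q_G = (300 - (3/2)q_X)/3.
Substituting one into the other gives q_X = 44 and q_G = 78.
Price P = 326 - (3/2)·122 = 143.
Xenon's profit: (143 - 77)·44 - 2727 = 177.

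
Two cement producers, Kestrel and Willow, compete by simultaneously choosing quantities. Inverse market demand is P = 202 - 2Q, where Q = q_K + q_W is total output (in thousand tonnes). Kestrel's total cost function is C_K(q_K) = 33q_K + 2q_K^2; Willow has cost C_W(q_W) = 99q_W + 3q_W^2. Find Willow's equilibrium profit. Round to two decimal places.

204.46

Kestrel's profit: π_K = (202 - 2Q)q_K - (33q_K + 2q_K²). Setting ∂π_K/∂q_K = 0: 169 - 8q_K - 2(q_W) = 0.
Willow's first-order condition: 103 - 10q_W - 2(q_K) = 0.
Rearranging gives the reaction functions q_K = (169 - 2q_W)/8 and q_W = (103 - 2q_K)/10.
Solving the pair: q_K = 371/19, q_W = 243/38.
Price P = 202 - 2·(985/38) = 150.1579.
Willow's profit: 150.1579·(243/38) - 99·(243/38) - 3(243/38)² = 204.4633.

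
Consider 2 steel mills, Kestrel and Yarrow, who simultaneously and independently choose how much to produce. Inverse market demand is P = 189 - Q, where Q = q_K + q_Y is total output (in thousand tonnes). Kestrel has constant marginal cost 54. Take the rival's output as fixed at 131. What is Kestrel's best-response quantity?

With the rival's output fixed at 131, Kestrel's profit is π_K = (189 - 131 - q_K)q_K - (54q_K) = (58 - q_K)q_K - (54q_K).
∂π_K/∂q_K = 4 - 2q_K = 0, so q_K = 2.

2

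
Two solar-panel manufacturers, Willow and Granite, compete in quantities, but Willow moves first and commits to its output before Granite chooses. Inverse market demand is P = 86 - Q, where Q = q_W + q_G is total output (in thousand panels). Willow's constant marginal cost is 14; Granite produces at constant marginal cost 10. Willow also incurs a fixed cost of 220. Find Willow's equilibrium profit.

Solve by backward induction. Given q_W, the follower Granite maximises π_G = (86 - q_W - q_G)q_G - 10q_G.
Setting the follower's marginal profit to zero, 76 - q_W - 2q_G = 0, i.e. q_G = (76 - q_W)/2.
Willow substitutes q_G(q_W) into its own profit: π_W = q_W(86 - q_W - (76 - q_W)/2) - 14q_W = (48 - (1/2)q_W)q_W - 14q_W.
Leader FOC: 34 - q_W = 0, so q_W = 34.
Then q_G = (76 - 34)/2 = 21.
Price P = 86 - 55 = 31.
Willow's profit: (31 - 14)·34 - 220 = 358.

358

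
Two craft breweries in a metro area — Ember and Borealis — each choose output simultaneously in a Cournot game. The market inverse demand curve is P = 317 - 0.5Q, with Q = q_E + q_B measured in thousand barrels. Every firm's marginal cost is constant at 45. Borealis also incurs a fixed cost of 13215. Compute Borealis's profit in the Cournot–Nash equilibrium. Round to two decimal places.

3225.89

A representative firm's profit is π_i = q_i(317 - 0.5Q) - 45q_i.
Setting ∂π_i/∂q_i = 0 with rivals' quantities fixed: 272 - q_i - (1/2)q_j = 0.
With identical firms every q_j equals q_i, so q_j = q_i and 272 = (3/2)q_i, giving q_i = 544/3.
Price P = 317 - (1/2)·(1088/3) = 407/3.
Borealis's profit: (407/3 - 45)·(544/3) - 13215 = 3225.8889.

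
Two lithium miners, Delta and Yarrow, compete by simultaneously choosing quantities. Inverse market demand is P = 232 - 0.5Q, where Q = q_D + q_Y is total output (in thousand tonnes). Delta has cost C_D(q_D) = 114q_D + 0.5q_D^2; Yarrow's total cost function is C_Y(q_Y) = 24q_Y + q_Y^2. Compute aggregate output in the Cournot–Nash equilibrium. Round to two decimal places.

105.57

Delta's profit: π_D = (232 - 0.5Q)q_D - (114q_D + (1/2)q_D²). Setting ∂π_D/∂q_D = 0: 118 - 2q_D - (1/2)(q_Y) = 0.
Yarrow's profit: π_Y = (232 - 0.5Q)q_Y - (24q_Y + q_Y²). Setting ∂π_Y/∂q_Y = 0: 208 - 3q_Y - (1/2)(q_D) = 0.
Rearranging gives the reaction functions q_D = (118 - (1/2)q_Y)/2 and q_Y = (208 - (1/2)q_D)/3.
Substituting one into the other gives q_D = 1000/23 and q_Y = 1428/23.
Total output Q = 1000/23 + 1428/23 = 105.5652.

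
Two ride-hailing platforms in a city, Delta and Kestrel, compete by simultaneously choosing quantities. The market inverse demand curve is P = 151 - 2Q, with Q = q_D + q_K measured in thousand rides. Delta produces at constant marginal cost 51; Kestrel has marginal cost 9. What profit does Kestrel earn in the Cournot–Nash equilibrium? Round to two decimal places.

Delta's profit: π_D = (151 - 2Q)q_D - (51q_D). Setting ∂π_D/∂q_D = 0: 100 - 4q_D - 2(q_K) = 0.
Kestrel's first-order condition: 142 - 4q_K - 2(q_D) = 0.
Rearranging gives the reaction functions q_D = (100 - 2q_K)/4 and q_K = (142 - 2q_D)/4.
Solving the pair: q_D = 29/3, q_K = 92/3.
Price P = 151 - 2·(121/3) = 211/3.
Kestrel's profit: (211/3 - 9)·(92/3) = 1880.8889.

1880.89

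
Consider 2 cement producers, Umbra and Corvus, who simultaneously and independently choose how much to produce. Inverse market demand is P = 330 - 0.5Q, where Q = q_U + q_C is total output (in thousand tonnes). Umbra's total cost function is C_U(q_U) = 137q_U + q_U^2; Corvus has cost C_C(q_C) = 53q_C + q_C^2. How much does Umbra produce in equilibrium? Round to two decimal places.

Umbra's profit: π_U = (330 - 0.5Q)q_U - (137q_U + q_U²). Setting ∂π_U/∂q_U = 0: 193 - 3q_U - (1/2)(q_C) = 0.
Corvus's first-order condition: 277 - 3q_C - (1/2)(q_U) = 0.
So q_U = (193 - (1/2)q_C)/3 and q_C = (277 - (1/2)q_U)/3.
Substituting one into the other gives q_U = 1762/35 and q_C = 83.9429.

50.34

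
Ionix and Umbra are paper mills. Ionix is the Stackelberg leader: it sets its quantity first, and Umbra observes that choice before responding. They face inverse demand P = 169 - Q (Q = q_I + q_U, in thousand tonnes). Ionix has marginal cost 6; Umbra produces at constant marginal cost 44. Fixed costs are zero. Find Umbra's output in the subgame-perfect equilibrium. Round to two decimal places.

12.25

The follower Umbra best-responds to any q_I: π_U = (169 - Q)q_U - 44q_U.
Follower FOC: 125 - q_I - 2q_U = 0, so q_U(q_I) = (125 - q_I)/2.
Ionix substitutes q_U(q_I) into its own profit: π_I = q_I(169 - q_I - (125 - q_I)/2) - 6q_I = (213/2 - (1/2)q_I)q_I - 6q_I.
Leader FOC: 201/2 - q_I = 0, so q_I = 201/2.
Then q_U = (125 - 201/2)/2 = 49/4.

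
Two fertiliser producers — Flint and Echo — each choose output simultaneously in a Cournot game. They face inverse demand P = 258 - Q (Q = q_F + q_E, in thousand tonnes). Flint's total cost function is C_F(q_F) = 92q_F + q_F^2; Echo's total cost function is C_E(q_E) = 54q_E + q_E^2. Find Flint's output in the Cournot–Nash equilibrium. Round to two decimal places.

30.67

Flint's profit: π_F = (258 - Q)q_F - (92q_F + q_F²). Setting ∂π_F/∂q_F = 0: 166 - 4q_F - (q_E) = 0.
Echo's first-order condition: 204 - 4q_E - (q_F) = 0.
Rearranging gives the reaction functions q_F = (166 - q_E)/4 and q_E = (204 - q_F)/4.
Substituting one into the other gives q_F = 92/3 and q_E = 130/3.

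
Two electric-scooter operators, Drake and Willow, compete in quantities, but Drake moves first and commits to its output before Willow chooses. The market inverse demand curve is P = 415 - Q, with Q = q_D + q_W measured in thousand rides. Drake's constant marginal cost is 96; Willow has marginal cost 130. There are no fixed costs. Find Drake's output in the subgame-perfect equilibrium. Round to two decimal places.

176.50

The follower Willow best-responds to any q_D: π_W = (415 - Q)q_W - 130q_W.
Follower FOC: 285 - q_D - 2q_W = 0, so q_W(q_D) = (285 - q_D)/2.
The leader anticipates this reaction. Substituting into P = 415 - Q gives P = 545/2 - (1/2)q_D, so π_D = (545/2 - (1/2)q_D)q_D - 96q_D.
Leader FOC: 353/2 - q_D = 0, so q_D = 353/2.
Then q_W = (285 - 353/2)/2 = 217/4.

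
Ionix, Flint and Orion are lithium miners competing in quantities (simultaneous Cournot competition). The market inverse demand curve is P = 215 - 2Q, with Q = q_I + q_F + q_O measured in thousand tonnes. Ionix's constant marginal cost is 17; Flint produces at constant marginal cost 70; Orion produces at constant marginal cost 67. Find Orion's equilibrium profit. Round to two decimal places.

318.78

Ionix's profit: π_I = (215 - 2Q)q_I - (17q_I). Setting ∂π_I/∂q_I = 0: 198 - 4q_I - 2(q_F + q_O) = 0.
Flint's first-order condition: 145 - 4q_F - 2(q_I + q_O) = 0.
Orion's profit: π_O = (215 - 2Q)q_O - (67q_O). Setting ∂π_O/∂q_O = 0: 148 - 4q_O - 2(q_I + q_F) = 0.
Adding the 3 first-order conditions: 491 − 8Q = 0, so Q = 491/8.
Back-substituting: q_I = (198 − 491/4)/2 = 301/8, q_F = (145 − 491/4)/2 = 89/8, q_O = (148 − 491/4)/2 = 101/8.
Price P = 215 - 2·(491/8) = 369/4.
Orion's profit: (369/4 - 67)·(101/8) = 318.7813.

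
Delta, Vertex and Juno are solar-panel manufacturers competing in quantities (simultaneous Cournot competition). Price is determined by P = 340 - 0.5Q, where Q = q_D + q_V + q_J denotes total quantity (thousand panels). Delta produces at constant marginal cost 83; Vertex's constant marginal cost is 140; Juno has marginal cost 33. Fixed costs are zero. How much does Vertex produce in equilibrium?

18

Delta's profit: π_D = (340 - 0.5Q)q_D - (83q_D). Setting ∂π_D/∂q_D = 0: 257 - q_D - (1/2)(q_V + q_J) = 0.
Vertex's first-order condition: 200 - q_V - (1/2)(q_D + q_J) = 0.
Juno's first-order condition: 307 - q_J - (1/2)(q_D + q_V) = 0.
Summing all 3 equations gives 764 − 2Q = 0, hence Q = 382.
Back-substituting: q_D = (257 − 191)/(1/2) = 132, q_V = (200 − 191)/(1/2) = 18, q_J = (307 − 191)/(1/2) = 232.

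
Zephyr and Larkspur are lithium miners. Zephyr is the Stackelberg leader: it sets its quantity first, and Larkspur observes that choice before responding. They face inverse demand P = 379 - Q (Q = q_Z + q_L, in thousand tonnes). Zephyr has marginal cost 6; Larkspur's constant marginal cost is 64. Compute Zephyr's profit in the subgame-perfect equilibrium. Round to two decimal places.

23220.13

The follower Larkspur best-responds to any q_Z: π_L = (379 - Q)q_L - 64q_L.
Follower FOC: 315 - q_Z - 2q_L = 0, so q_L(q_Z) = (315 - q_Z)/2.
The leader anticipates this reaction. Substituting into P = 379 - Q gives P = 443/2 - (1/2)q_Z, so π_Z = (443/2 - (1/2)q_Z)q_Z - 6q_Z.
Maximising: ∂π_Z/∂q_Z = 431/2 - q_Z = 0, giving q_Z = 431/2.
Then q_L = (315 - 431/2)/2 = 199/4.
Price P = 379 - 1061/4 = 455/4.
Zephyr's profit: (455/4 - 6)·(431/2) = 23220.1250.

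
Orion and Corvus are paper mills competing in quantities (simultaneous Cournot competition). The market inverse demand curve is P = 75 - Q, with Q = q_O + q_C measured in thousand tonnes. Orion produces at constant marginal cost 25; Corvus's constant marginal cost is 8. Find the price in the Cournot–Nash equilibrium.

36

Orion's profit: π_O = (75 - Q)q_O - (25q_O). Setting ∂π_O/∂q_O = 0: 50 - 2q_O - (q_C) = 0.
Corvus's first-order condition: 67 - 2q_C - (q_O) = 0.
Rearranging gives the reaction functions q_O = (50 - q_C)/2 and q_C = (67 - q_O)/2.
Solving the pair: q_O = 11, q_C = 28.
Total output Q = 39, so price P = 75 - 39 = 36.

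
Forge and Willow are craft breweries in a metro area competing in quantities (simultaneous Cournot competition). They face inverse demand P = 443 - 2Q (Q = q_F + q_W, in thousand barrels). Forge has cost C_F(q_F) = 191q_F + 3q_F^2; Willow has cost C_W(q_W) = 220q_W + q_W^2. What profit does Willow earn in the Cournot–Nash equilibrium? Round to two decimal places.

Forge's profit: π_F = (443 - 2Q)q_F - (191q_F + 3q_F²). Setting ∂π_F/∂q_F = 0: 252 - 10q_F - 2(q_W) = 0.
Willow's profit: π_W = (443 - 2Q)q_W - (220q_W + q_W²). Setting ∂π_W/∂q_W = 0: 223 - 6q_W - 2(q_F) = 0.
Best responses: q_F = (252 - 2q_W)/10, q_W = (223 - 2q_F)/6.
Solving the pair: q_F = 533/28, q_W = 863/28.
Price P = 443 - 2·(349/7) = 343.2857.
Willow's profit: 343.2857·(863/28) - 220·(863/28) - (863/28)² = 2849.8814.

2849.88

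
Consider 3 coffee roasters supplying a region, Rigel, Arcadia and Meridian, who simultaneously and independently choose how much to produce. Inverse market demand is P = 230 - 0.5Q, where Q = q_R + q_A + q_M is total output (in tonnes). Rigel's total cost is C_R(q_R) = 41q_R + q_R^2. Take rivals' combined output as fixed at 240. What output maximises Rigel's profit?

With rivals' combined output fixed at 240, Rigel's profit is π_R = (230 - (1/2)·240 - (1/2)q_R)q_R - (41q_R + q_R²) = (110 - (1/2)q_R)q_R - (41q_R + q_R²).
∂π_R/∂q_R = 69 - 3q_R = 0, so q_R = 23.

23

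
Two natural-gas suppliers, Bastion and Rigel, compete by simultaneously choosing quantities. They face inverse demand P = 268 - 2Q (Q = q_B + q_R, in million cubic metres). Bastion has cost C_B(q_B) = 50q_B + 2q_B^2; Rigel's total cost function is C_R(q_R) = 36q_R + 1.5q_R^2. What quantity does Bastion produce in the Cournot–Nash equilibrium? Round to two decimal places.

20.42

Bastion's profit: π_B = (268 - 2Q)q_B - (50q_B + 2q_B²). Setting ∂π_B/∂q_B = 0: 218 - 8q_B - 2(q_R) = 0.
Rigel's first-order condition: 232 - 7q_R - 2(q_B) = 0.
Rearranging gives the reaction functions q_B = (218 - 2q_R)/8 and q_R = (232 - 2q_B)/7.
Substituting one into the other gives q_B = 531/26 and q_R = 355/13.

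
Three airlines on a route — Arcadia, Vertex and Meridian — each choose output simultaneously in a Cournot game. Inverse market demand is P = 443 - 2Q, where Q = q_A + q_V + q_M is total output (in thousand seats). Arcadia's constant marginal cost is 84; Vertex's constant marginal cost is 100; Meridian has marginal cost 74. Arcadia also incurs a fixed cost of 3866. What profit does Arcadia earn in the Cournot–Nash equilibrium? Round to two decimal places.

Arcadia's profit: π_A = (443 - 2Q)q_A - (84q_A). Setting ∂π_A/∂q_A = 0: 359 - 4q_A - 2(q_V + q_M) = 0.
Vertex's first-order condition: 343 - 4q_V - 2(q_A + q_M) = 0.
Meridian's profit: π_M = (443 - 2Q)q_M - (74q_M). Setting ∂π_M/∂q_M = 0: 369 - 4q_M - 2(q_A + q_V) = 0.
Adding the 3 conditions: 1071 − 4Q − 4Q = 0, i.e. Q = 1071/8.
Back-substituting: q_A = (359 − 1071/4)/2 = 365/8, q_V = (343 − 1071/4)/2 = 301/8, q_M = (369 − 1071/4)/2 = 405/8.
Price P = 443 - 2·(1071/8) = 701/4.
Arcadia's profit: (701/4 - 84)·(365/8) - 3866 = 297.2813.

297.28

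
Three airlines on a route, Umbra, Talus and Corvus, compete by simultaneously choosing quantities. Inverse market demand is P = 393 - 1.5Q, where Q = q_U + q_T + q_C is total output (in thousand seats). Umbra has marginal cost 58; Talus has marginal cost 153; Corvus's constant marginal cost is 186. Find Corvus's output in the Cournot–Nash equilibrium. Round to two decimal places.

Umbra's profit: π_U = (393 - 1.5Q)q_U - (58q_U). Setting ∂π_U/∂q_U = 0: 335 - 3q_U - (3/2)(q_T + q_C) = 0.
Talus's profit: π_T = (393 - 1.5Q)q_T - (153q_T). Setting ∂π_T/∂q_T = 0: 240 - 3q_T - (3/2)(q_U + q_C) = 0.
Corvus's first-order condition: 207 - 3q_C - (3/2)(q_U + q_T) = 0.
Adding the 3 first-order conditions: 782 − 6Q = 0, so Q = 391/3.
Back-substituting: q_U = (335 − 391/2)/(3/2) = 93, q_T = (240 − 391/2)/(3/2) = 89/3, q_C = (207 − 391/2)/(3/2) = 23/3.

7.67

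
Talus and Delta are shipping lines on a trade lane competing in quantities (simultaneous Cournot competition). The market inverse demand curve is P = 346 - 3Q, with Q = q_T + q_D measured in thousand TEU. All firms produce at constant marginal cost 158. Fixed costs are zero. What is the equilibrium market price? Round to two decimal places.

Each firm earns π_i = (346 - 3Q)q_i - 158q_i.
Setting ∂π_i/∂q_i = 0 with rivals' quantities fixed: 188 - 6q_i - 3q_j = 0.
With identical firms every q_j equals q_i, so q_j = q_i and 188 = 9q_i, giving q_i = 188/9.
Total output Q = 376/9, so price P = 346 - 3·(376/9) = 662/3.

220.67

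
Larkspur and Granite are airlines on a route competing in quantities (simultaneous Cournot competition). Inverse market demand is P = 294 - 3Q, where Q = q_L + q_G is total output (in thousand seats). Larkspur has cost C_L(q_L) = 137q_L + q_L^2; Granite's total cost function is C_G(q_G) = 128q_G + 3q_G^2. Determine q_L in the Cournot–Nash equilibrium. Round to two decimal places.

Larkspur's profit: π_L = (294 - 3Q)q_L - (137q_L + q_L²). Setting ∂π_L/∂q_L = 0: 157 - 8q_L - 3(q_G) = 0.
Granite's first-order condition: 166 - 12q_G - 3(q_L) = 0.
Rearranging gives the reaction functions q_L = (157 - 3q_G)/8 and q_G = (166 - 3q_L)/12.
Solving the pair: q_L = 462/29, q_G = 857/87.

15.93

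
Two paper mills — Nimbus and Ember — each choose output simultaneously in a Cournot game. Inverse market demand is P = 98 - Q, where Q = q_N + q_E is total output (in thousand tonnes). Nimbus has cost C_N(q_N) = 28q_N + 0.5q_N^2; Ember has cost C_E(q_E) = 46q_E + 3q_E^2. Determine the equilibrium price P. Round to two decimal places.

Nimbus's profit: π_N = (98 - Q)q_N - (28q_N + (1/2)q_N²). Setting ∂π_N/∂q_N = 0: 70 - 3q_N - (q_E) = 0.
Ember's profit: π_E = (98 - Q)q_E - (46q_E + 3q_E²). Setting ∂π_E/∂q_E = 0: 52 - 8q_E - (q_N) = 0.
Best responses: q_N = (70 - q_E)/3, q_E = (52 - q_N)/8.
Substituting one into the other gives q_N = 508/23 and q_E = 86/23.
Total output Q = 594/23, so price P = 98 - 594/23 = 1660/23.

72.17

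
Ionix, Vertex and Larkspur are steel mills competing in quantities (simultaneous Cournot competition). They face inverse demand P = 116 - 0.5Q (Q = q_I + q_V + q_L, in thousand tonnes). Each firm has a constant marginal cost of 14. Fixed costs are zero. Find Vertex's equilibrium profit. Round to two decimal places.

Each firm earns π_i = (116 - 0.5Q)q_i - 14q_i.
Setting ∂π_i/∂q_i = 0 with rivals' quantities fixed: 102 - q_i - (1/2)·Σ_{j≠i} q_j = 0.
With identical firms every q_j equals q_i, so Σ_{j≠i} q_j = 2q_i and 102 = 2q_i, giving q_i = 51.
Price P = 116 - (1/2)·153 = 79/2.
Vertex's profit: (79/2 - 14)·51 = 1300.5000.

1300.50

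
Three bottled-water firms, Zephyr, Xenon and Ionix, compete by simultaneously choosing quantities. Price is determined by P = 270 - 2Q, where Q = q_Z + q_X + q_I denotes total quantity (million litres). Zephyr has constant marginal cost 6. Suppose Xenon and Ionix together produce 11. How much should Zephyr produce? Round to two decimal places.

60.50

With rivals' combined output fixed at 11, Zephyr's profit is π_Z = (270 - 2·11 - 2q_Z)q_Z - (6q_Z) = (248 - 2q_Z)q_Z - (6q_Z).
∂π_Z/∂q_Z = 242 - 4q_Z = 0, so q_Z = 121/2.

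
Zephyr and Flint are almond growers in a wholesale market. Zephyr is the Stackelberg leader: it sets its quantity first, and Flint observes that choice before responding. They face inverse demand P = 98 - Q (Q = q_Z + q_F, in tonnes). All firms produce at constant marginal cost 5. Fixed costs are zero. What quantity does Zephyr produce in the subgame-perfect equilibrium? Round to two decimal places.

Solve by backward induction. Given q_Z, the follower Flint maximises π_F = (98 - q_Z - q_F)q_F - 5q_F.
∂π_F/∂q_F = 93 - q_Z - 2q_F = 0 gives the reaction function q_F = (93 - q_Z)/2.
Zephyr substitutes q_F(q_Z) into its own profit: π_Z = q_Z(98 - q_Z - (93 - q_Z)/2) - 5q_Z = (103/2 - (1/2)q_Z)q_Z - 5q_Z.
Maximising: ∂π_Z/∂q_Z = 93/2 - q_Z = 0, giving q_Z = 93/2.
Then q_F = (93 - 93/2)/2 = 93/4.

46.50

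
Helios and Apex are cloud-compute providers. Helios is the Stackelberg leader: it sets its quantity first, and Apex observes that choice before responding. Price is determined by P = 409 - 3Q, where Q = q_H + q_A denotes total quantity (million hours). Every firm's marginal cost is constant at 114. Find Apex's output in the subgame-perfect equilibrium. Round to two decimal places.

24.58

Solve by backward induction. Given q_H, the follower Apex maximises π_A = (409 - 3q_H - 3q_A)q_A - 114q_A.
∂π_A/∂q_A = 295 - 3q_H - 6q_A = 0 gives the reaction function q_A = (295 - 3q_H)/6.
The leader anticipates this reaction. Substituting into P = 409 - 3Q gives P = 523/2 - (3/2)q_H, so π_H = (523/2 - (3/2)q_H)q_H - 114q_H.
The leader's first-order condition 295/2 - 3q_H = 0 yields q_H = 295/6.
Then q_A = (295 - 3·(295/6))/6 = 295/12.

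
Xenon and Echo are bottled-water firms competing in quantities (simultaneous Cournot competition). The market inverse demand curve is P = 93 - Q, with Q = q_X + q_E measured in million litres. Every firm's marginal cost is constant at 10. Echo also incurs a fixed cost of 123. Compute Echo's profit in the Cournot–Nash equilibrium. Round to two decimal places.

A representative firm's profit is π_i = q_i(93 - Q) - 10q_i.
First-order condition (treating rivals' output as given): 83 - 2q_i - q_j = 0.
With identical firms every q_j equals q_i, so q_j = q_i and 83 = 3q_i, giving q_i = 83/3.
Price P = 93 - 166/3 = 113/3.
Echo's profit: (113/3 - 10)·(83/3) - 123 = 642.4444.

642.44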